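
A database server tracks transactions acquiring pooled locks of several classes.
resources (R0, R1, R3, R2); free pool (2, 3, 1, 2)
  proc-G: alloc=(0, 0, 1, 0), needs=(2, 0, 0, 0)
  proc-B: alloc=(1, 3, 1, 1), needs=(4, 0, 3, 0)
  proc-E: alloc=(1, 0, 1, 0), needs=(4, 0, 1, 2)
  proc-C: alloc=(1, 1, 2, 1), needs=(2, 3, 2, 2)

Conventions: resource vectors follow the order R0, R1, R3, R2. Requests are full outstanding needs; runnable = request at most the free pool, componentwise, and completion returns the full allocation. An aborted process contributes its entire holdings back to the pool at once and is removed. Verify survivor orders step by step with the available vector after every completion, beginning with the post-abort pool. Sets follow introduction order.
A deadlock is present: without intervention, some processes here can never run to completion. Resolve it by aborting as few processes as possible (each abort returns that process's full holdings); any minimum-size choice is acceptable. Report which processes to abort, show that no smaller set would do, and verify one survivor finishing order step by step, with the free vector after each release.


Minimum abort set: proc-E.
Key observation: proc-B was stuck for good until proc-E gave back (1, 0, 1, 0); in the order shown it finishes at step 3.
Why nothing smaller works: aborting no one leaves the state deadlocked as given.
The survivors complete as proc-G, proc-C, proc-B. Step-by-step check (starting from the post-abort pool):
  pool = (3, 3, 2, 2)
  proc-G: need (2, 0, 0, 0) fits (3, 3, 2, 2); releases (0, 0, 1, 0), pool now (3, 3, 3, 2)
  proc-C: need (2, 3, 2, 2) fits (3, 3, 3, 2); releases (1, 1, 2, 1), pool now (4, 4, 5, 3)
  proc-B: need (4, 0, 3, 0) fits (4, 4, 5, 3); releases (1, 3, 1, 1), pool now (5, 7, 6, 4)


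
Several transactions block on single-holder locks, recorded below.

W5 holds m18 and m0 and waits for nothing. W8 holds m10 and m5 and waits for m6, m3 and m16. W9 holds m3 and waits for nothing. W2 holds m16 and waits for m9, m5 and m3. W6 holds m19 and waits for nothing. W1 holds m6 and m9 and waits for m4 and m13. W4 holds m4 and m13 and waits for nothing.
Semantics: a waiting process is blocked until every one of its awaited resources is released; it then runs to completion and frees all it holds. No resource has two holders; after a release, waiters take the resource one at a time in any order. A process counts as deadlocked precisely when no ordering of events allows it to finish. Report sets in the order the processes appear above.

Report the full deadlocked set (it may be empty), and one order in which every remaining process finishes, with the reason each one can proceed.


The deadlocked set is W8 and W2.
Key observation: the waits loop around W8 -> W2 -> W8 with no way out; no other process is dragged down with it.
A valid finishing order for the others: W4, W6, W5, W1, W9.
Walking it through:
  W4: no waits; runs immediately, freeing m4 and m13
  W6: no waits; runs immediately, freeing m19
  W5: no waits; runs immediately, freeing m18 and m0
  run W1 (all its waits — m4 and m13 — are resolved); releases m6 and m9
  W9: no waits; runs immediately, freeing m3


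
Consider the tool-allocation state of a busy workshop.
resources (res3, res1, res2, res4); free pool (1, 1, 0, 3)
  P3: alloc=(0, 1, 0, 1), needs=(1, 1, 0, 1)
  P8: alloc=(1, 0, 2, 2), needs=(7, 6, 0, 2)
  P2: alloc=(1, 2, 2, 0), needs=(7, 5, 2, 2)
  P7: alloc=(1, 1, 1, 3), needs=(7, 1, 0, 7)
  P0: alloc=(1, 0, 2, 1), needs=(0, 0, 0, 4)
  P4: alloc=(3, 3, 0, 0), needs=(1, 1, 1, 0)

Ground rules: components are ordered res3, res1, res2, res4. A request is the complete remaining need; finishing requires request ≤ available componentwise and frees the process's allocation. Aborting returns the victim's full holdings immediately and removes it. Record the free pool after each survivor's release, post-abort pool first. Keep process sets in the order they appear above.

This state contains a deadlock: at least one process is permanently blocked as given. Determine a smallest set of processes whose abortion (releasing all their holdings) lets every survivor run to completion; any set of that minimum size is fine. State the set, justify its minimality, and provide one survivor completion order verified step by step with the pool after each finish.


Minimum abort set: P8 and P7.
Key observation: P2 could never have finished before the abort; with (2, 1, 3, 5) returned by P8 and P7, it fits at step 4.
Minimality, checking each single-abort alternative: P3 alone leaves P8 blocked (short on res3 and res1); P8 alone leaves P2 blocked (short on res3); P2 alone leaves P8 blocked (short on res3); P7 alone leaves P8 blocked (short on res3); P0 alone leaves P8 blocked (short on res3 and res1); P4 alone leaves P8 blocked (short on res3 and res1).
Survivors finish in the order: P3, P0, P4, P2. Walking it through (pool after the aborts first):
  pool = (3, 2, 3, 8)
  P3 needs (1, 1, 0, 1) <= (3, 2, 3, 8) -> finishes; pool += (0, 1, 0, 1) = (3, 3, 3, 9)
  P0 needs (0, 0, 0, 4) <= (3, 3, 3, 9) -> finishes; pool += (1, 0, 2, 1) = (4, 3, 5, 10)
  P4 needs (1, 1, 1, 0) <= (4, 3, 5, 10) -> finishes; pool += (3, 3, 0, 0) = (7, 6, 5, 10)
  P2 needs (7, 5, 2, 2) <= (7, 6, 5, 10) -> finishes; pool += (1, 2, 2, 0) = (8, 8, 7, 10)


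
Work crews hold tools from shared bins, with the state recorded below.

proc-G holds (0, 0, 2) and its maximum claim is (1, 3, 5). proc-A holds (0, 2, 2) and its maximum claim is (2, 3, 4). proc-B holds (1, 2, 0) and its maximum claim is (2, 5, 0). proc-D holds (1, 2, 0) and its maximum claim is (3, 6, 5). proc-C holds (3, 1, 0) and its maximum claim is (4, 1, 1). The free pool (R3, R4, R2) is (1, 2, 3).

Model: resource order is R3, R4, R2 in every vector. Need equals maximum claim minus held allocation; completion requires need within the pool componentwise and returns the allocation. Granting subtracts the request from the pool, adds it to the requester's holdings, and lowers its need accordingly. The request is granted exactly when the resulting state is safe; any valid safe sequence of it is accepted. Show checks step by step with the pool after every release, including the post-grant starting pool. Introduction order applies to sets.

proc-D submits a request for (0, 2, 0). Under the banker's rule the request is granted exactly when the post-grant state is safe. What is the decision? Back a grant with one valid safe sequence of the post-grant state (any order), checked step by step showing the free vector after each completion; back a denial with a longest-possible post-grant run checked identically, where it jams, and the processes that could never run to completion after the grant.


GRANT — the state after the grant stays safe, e.g. via proc-C, proc-A, proc-B, proc-D, proc-G.
Key observation: after the grant the pool drops to (1, 0, 3), which still lets proc-C finish first and unwind the rest.
Verifying the post-grant state step by step:
  pool = (1, 0, 3)
  proc-C: need (1, 0, 1) fits (1, 0, 3); releases (3, 1, 0), pool now (4, 1, 3)
  proc-A: need (2, 1, 2) fits (4, 1, 3); releases (0, 2, 2), pool now (4, 3, 5)
  proc-B: need (1, 3, 0) fits (4, 3, 5); releases (1, 2, 0), pool now (5, 5, 5)
  proc-D: need (2, 2, 5) fits (5, 5, 5); releases (1, 4, 0), pool now (6, 9, 5)
  proc-G: need (1, 3, 3) fits (6, 9, 5); releases (0, 0, 2), pool now (6, 9, 7)


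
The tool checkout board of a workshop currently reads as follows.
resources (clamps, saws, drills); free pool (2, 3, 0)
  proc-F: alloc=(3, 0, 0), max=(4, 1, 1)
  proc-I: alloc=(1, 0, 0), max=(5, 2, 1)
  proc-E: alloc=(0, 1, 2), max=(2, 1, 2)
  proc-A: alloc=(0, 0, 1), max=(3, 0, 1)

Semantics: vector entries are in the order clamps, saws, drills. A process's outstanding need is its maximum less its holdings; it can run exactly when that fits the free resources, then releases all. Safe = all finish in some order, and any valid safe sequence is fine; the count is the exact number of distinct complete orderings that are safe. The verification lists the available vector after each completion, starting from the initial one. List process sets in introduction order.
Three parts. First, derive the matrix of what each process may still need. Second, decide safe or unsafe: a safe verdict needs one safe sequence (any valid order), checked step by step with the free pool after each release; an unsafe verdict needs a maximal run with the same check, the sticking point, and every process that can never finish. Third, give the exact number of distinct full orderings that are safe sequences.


(1) Outstanding need per process (order clamps, saws, drills):
  proc-F: (1, 1, 1)
  proc-I: (4, 2, 1)
  proc-E: (2, 0, 0)
  proc-A: (3, 0, 0)
(2) SAFE — a valid safe sequence is proc-E, proc-F, proc-A, proc-I.
Key observation: reading the order forward, proc-E is the first process whose need (2, 0, 0) meets the free pool (2, 3, 0) exactly on a resource it requests.
Step-by-step check:
  pool = (2, 3, 0)
  proc-E: need (2, 0, 0) fits (2, 3, 0); releases (0, 1, 2), pool now (2, 4, 2)
  proc-F: need (1, 1, 1) fits (2, 4, 2); releases (3, 0, 0), pool now (5, 4, 2)
  proc-A: need (3, 0, 0) fits (5, 4, 2); releases (0, 0, 1), pool now (5, 4, 3)
  proc-I: need (4, 2, 1) fits (5, 4, 3); releases (1, 0, 0), pool now (6, 4, 3)
(3) Precisely 2 of the possible complete orderings are safe sequences.


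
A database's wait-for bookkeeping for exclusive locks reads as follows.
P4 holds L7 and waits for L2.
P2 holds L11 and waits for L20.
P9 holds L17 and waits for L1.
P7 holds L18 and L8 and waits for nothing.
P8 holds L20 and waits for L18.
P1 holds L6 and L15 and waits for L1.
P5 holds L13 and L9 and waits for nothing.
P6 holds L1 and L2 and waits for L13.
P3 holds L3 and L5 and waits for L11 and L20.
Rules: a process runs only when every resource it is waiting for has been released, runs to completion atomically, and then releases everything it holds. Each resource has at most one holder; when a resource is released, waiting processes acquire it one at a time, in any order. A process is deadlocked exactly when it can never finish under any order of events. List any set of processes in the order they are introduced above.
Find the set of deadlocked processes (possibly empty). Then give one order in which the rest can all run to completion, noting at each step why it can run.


No process is deadlocked.
Key observation: there is no circular wait here — follow any chain and it reaches a process that is free to run now.
The rest can finish in the order P5, P7, P8, P2, P6, P3, P9, P1, P4.
Walking it through:
  run P5 (it waits on nothing); releases L13 and L9
  run P7 (it waits on nothing); releases L18 and L8
  P8 waits on L18 — all released -> runs and releases L20
  P2 waits on L20 — all released -> runs and releases L11
  P6 waits on L13 — all released -> runs and releases L1 and L2
  P3 waits on L11 and L20 — all released -> runs and releases L3 and L5
  P9 waits on L1 — all released -> runs and releases L17
  P1 waits on L1 — all released -> runs and releases L6 and L15
  P4 waits on L2 — all released -> runs and releases L7


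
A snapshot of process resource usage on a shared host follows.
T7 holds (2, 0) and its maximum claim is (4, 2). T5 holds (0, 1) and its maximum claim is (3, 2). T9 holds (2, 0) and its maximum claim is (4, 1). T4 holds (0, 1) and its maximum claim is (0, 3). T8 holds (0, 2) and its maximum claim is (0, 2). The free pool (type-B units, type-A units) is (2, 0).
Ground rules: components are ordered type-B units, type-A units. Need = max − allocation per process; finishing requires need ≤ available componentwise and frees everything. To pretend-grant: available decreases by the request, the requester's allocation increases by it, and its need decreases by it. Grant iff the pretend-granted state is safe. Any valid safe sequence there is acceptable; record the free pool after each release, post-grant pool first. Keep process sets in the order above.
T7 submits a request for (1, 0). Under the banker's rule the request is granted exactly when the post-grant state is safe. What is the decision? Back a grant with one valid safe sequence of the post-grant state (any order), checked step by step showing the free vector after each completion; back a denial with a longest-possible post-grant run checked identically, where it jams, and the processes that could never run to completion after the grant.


GRANT. The post-grant state is safe; one safe sequence: T8, T7, T4, T5, T9.
Key observation: post-grant, (1, 0) remains, and an order beginning with T8 completes everyone.
Verifying the post-grant state step by step:
  pool = (1, 0)
  run T8 (needs (0, 0), free (1, 0)); after release of (0, 2) the pool is (1, 2)
  run T7 (needs (1, 2), free (1, 2)); after release of (3, 0) the pool is (4, 2)
  run T4 (needs (0, 2), free (4, 2)); after release of (0, 1) the pool is (4, 3)
  run T5 (needs (3, 1), free (4, 3)); after release of (0, 1) the pool is (4, 4)
  run T9 (needs (2, 1), free (4, 4)); after release of (2, 0) the pool is (6, 4)


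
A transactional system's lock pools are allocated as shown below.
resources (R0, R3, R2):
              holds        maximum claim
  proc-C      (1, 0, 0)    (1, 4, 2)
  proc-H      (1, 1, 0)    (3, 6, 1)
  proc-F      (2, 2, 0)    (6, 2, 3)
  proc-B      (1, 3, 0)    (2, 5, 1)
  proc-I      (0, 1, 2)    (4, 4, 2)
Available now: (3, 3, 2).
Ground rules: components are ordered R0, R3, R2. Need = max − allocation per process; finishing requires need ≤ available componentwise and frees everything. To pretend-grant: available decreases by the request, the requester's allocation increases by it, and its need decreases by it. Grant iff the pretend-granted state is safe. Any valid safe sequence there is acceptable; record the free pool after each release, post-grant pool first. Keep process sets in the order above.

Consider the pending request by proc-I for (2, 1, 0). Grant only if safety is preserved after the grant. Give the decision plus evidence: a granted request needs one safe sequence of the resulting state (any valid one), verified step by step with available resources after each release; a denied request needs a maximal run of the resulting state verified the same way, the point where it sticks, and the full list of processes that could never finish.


GRANT. The post-grant state is safe; one safe sequence: proc-B, proc-I, proc-H, proc-F, proc-C.
Key observation: (1, 2, 2) free after granting still covers proc-B first, and each release covers the next.
Verifying the post-grant state step by step:
  pool = (1, 2, 2)
  proc-B: need (1, 2, 1) fits (1, 2, 2); releases (1, 3, 0), pool now (2, 5, 2)
  proc-I: need (2, 2, 0) fits (2, 5, 2); releases (2, 2, 2), pool now (4, 7, 4)
  proc-H: need (2, 5, 1) fits (4, 7, 4); releases (1, 1, 0), pool now (5, 8, 4)
  proc-F: need (4, 0, 3) fits (5, 8, 4); releases (2, 2, 0), pool now (7, 10, 4)
  proc-C: need (0, 4, 2) fits (7, 10, 4); releases (1, 0, 0), pool now (8, 10, 4)


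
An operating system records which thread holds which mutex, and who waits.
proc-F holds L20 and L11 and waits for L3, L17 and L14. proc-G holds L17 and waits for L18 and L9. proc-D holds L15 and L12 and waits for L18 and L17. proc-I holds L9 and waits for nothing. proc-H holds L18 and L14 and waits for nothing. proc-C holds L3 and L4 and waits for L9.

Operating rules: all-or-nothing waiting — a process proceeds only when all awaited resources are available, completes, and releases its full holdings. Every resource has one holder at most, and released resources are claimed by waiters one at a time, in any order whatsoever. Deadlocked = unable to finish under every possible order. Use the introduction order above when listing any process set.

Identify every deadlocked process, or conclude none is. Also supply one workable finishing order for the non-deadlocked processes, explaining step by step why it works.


The deadlocked set is empty.
Key observation: all waits point, directly or indirectly, at processes that can finish, so nothing is permanently blocked.
A valid finishing order for the others: proc-I, proc-C, proc-H, proc-G, proc-D, proc-F.
Step-by-step check:
  proc-I waits on nothing -> runs at once and releases L9
  proc-C waits on L9 — all released -> runs and releases L3 and L4
  proc-H waits on nothing -> runs at once and releases L18 and L14
  proc-G waits on L18 and L9 — all released -> runs and releases L17
  proc-D waits on L18 and L17 — all released -> runs and releases L15 and L12
  proc-F waits on L3, L17 and L14 — all released -> runs and releases L20 and L11


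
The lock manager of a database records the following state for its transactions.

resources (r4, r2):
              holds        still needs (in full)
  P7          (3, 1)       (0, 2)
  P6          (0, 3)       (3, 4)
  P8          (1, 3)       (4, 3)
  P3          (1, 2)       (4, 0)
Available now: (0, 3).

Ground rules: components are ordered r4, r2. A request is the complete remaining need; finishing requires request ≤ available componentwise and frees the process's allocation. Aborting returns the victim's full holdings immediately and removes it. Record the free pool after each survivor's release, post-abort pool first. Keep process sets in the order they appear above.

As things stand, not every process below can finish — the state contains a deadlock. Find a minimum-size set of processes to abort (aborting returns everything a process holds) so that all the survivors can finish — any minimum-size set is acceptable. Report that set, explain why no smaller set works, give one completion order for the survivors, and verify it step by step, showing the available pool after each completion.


Abort P3.
Key observation: P8 was stuck for good until P3 gave back (1, 2); in the order shown it finishes at step 3.
No smaller set exists: with zero aborts the deadlock remains.
One survivor order: P7, P6, P8. Check, step by step (post-abort pool first):
  pool = (1, 5)
  P7 needs (0, 2) <= (1, 5) -> finishes; pool += (3, 1) = (4, 6)
  P6 needs (3, 4) <= (4, 6) -> finishes; pool += (0, 3) = (4, 9)
  P8 needs (4, 3) <= (4, 9) -> finishes; pool += (1, 3) = (5, 12)


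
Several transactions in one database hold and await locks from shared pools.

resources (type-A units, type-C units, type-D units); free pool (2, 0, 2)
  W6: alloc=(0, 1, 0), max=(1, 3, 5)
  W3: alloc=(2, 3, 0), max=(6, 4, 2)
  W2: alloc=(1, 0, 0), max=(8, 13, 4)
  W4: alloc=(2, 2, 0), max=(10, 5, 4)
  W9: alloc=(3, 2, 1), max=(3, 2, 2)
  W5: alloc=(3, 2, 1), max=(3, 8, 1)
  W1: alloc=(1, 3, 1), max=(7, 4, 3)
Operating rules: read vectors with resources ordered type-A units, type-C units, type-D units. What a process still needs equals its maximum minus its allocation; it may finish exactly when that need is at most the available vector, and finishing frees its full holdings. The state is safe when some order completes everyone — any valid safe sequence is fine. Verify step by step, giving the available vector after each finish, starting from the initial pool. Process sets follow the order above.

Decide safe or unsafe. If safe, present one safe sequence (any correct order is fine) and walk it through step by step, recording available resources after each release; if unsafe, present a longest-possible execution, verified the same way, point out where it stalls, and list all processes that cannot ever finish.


SAFE — a valid safe sequence is W9, W3, W1, W4, W5, W6, W2.
Key observation: the first exact fit in this order is W4 — it needs (8, 3, 4) with (8, 8, 4) free, meeting a requested resource to the last unit.
Check, step by step:
  pool = (2, 0, 2)
  run W9 (needs (0, 0, 1), free (2, 0, 2)); after release of (3, 2, 1) the pool is (5, 2, 3)
  run W3 (needs (4, 1, 2), free (5, 2, 3)); after release of (2, 3, 0) the pool is (7, 5, 3)
  run W1 (needs (6, 1, 2), free (7, 5, 3)); after release of (1, 3, 1) the pool is (8, 8, 4)
  run W4 (needs (8, 3, 4), free (8, 8, 4)); after release of (2, 2, 0) the pool is (10, 10, 4)
  run W5 (needs (0, 6, 0), free (10, 10, 4)); after release of (3, 2, 1) the pool is (13, 12, 5)
  run W6 (needs (1, 2, 5), free (13, 12, 5)); after release of (0, 1, 0) the pool is (13, 13, 5)
  run W2 (needs (7, 13, 4), free (13, 13, 5)); after release of (1, 0, 0) the pool is (14, 13, 5)


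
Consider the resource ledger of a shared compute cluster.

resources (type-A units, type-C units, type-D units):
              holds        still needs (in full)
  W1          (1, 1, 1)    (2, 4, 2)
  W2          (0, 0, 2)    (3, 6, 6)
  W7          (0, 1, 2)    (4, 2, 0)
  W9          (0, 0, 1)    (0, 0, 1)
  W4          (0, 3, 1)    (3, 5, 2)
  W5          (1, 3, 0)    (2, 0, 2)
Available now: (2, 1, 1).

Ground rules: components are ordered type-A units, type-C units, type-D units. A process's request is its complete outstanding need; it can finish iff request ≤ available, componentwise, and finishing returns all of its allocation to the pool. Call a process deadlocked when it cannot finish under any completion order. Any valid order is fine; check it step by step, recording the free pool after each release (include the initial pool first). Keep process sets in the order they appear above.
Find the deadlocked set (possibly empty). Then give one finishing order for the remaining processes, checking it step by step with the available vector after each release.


Nothing here is deadlocked.
Key observation: the pool covers W9 at once, and every later process fits after earlier releases.
The rest can finish in the order W9, W5, W1, W4, W7, W2. Check, step by step:
  pool = (2, 1, 1)
  W9 needs (0, 0, 1) <= (2, 1, 1) -> finishes; pool += (0, 0, 1) = (2, 1, 2)
  W5 needs (2, 0, 2) <= (2, 1, 2) -> finishes; pool += (1, 3, 0) = (3, 4, 2)
  W1 needs (2, 4, 2) <= (3, 4, 2) -> finishes; pool += (1, 1, 1) = (4, 5, 3)
  W4 needs (3, 5, 2) <= (4, 5, 3) -> finishes; pool += (0, 3, 1) = (4, 8, 4)
  W7 needs (4, 2, 0) <= (4, 8, 4) -> finishes; pool += (0, 1, 2) = (4, 9, 6)
  W2 needs (3, 6, 6) <= (4, 9, 6) -> finishes; pool += (0, 0, 2) = (4, 9, 8)


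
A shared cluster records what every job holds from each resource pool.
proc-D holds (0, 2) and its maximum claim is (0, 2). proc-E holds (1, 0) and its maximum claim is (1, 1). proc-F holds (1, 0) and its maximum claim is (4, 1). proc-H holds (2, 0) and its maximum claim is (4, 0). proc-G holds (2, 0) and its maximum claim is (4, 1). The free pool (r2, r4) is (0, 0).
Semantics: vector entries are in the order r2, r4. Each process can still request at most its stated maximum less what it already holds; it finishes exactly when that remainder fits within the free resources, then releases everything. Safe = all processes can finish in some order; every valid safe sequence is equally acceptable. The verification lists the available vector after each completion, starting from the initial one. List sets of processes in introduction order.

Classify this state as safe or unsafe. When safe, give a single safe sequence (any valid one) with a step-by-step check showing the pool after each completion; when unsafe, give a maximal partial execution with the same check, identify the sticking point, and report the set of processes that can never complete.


UNSAFE.
Key observation: proc-D, proc-E can finish, but then (1, 2) is all there is, and the blocked group's r2 demands exceed it.
Going as far as possible: proc-D, proc-E; after that, nothing fits. Walking it through:
  pool = (0, 0)
  proc-D: need (0, 0) fits (0, 0); releases (0, 2), pool now (0, 2)
  proc-E: need (0, 1) fits (0, 2); releases (1, 0), pool now (1, 2)
  blocked: proc-F wants (3, 1), pool (1, 2) — not enough r2
  blocked: proc-H wants (2, 0), pool (1, 2) — not enough r2
  blocked: proc-G wants (2, 1), pool (1, 2) — not enough r2
Never able to finish: proc-F, proc-H and proc-G.


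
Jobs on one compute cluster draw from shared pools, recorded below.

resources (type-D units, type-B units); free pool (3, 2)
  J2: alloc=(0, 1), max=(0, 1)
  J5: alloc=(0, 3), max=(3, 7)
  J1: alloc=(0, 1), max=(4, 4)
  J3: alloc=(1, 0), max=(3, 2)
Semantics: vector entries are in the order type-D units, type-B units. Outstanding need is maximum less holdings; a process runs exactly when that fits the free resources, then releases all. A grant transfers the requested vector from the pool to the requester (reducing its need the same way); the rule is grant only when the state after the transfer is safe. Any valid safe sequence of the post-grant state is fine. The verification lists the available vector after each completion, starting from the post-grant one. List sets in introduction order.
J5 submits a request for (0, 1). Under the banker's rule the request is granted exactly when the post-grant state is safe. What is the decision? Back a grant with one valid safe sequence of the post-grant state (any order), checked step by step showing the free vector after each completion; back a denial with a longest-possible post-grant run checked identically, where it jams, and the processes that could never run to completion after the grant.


DENY. Granting would leave the state unsafe.
Key observation: the wall is type-B units: completing J2, J3 brings the pool only to (4, 2), and all the rest need more.
After a pretend grant, a maximal execution: J2, J3 — then nothing else fits. Walking it through:
  pool = (3, 1)
  J2 needs (0, 0) <= (3, 1) -> finishes; pool += (0, 1) = (3, 2)
  J3 needs (2, 2) <= (3, 2) -> finishes; pool += (1, 0) = (4, 2)
  J5 still needs (3, 3) but only (4, 2) is free — short on type-B units
  J1 still needs (4, 3) but only (4, 2) is free — short on type-B units
Processes that could never finish after the grant: J5 and J1.


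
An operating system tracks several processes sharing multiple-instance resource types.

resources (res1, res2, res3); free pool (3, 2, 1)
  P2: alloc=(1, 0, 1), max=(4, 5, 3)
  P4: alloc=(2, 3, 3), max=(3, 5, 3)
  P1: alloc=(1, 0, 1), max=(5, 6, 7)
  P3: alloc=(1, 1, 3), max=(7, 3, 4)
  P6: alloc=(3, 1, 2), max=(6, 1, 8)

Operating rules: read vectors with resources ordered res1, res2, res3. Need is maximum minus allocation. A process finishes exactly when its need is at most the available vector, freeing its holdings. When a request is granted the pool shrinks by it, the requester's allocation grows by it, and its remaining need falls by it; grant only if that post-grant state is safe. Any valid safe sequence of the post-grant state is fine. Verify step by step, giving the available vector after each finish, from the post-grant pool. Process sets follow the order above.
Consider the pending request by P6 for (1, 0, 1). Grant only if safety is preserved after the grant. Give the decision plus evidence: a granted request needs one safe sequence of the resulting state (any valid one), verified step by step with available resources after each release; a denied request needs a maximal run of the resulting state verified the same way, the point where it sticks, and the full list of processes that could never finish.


DENY — the pretend-granted state is unsafe.
Key observation: after P4, P2 the pool peaks at (5, 5, 4), and each blocked process is short somewhere: P1 on res2, res3; P3 on res1; P6 on res3.
Pretend the grant happened; the run P4, P2 goes as far as possible. Check, step by step:
  pool = (2, 2, 0)
  P4 needs (1, 2, 0) <= (2, 2, 0) -> finishes; pool += (2, 3, 3) = (4, 5, 3)
  P2 needs (3, 5, 2) <= (4, 5, 3) -> finishes; pool += (1, 0, 1) = (5, 5, 4)
  blocked: P1 wants (4, 6, 6), pool (5, 5, 4) — not enough res2 and res3
  blocked: P3 wants (6, 2, 1), pool (5, 5, 4) — not enough res1
  blocked: P6 wants (2, 0, 5), pool (5, 5, 4) — not enough res3
Post-grant, the permanently blocked set is P1, P3 and P6.


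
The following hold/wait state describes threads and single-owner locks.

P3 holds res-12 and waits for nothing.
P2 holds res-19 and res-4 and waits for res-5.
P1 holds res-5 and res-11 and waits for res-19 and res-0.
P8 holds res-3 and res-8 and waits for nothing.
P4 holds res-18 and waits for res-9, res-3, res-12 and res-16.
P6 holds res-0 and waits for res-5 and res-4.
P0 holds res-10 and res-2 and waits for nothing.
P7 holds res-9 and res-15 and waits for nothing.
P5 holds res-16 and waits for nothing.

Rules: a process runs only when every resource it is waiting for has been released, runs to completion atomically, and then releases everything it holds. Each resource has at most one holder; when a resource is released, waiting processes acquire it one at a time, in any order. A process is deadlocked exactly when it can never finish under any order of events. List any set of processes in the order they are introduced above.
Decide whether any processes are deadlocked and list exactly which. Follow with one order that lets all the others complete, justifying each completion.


Deadlocked: P2, P1 and P6.
Key observation: the wait chain closes on itself along P2 -> P1 -> P2; P6 is caught in further circular waits.
One completion order for the rest: P8, P7, P5, P3, P4, P0.
Walking it through:
  P8: no waits; runs immediately, freeing res-3 and res-8
  P7: no waits; runs immediately, freeing res-9 and res-15
  P5: no waits; runs immediately, freeing res-16
  P3: no waits; runs immediately, freeing res-12
  P4 waits on res-9, res-3, res-12 and res-16 — all released -> runs and releases res-18
  P0: no waits; runs immediately, freeing res-10 and res-2


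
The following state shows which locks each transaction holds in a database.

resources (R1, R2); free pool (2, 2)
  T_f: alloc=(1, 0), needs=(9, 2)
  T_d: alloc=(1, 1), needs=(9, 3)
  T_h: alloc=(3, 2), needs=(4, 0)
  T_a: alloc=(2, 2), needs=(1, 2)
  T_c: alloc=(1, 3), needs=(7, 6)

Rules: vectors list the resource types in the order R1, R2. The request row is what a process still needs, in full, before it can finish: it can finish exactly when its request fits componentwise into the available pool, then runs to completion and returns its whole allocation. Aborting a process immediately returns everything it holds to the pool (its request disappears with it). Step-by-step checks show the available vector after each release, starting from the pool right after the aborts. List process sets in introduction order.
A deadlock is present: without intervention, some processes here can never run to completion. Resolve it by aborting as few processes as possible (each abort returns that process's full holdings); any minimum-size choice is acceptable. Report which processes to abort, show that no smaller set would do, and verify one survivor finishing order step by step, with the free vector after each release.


Abort T_d.
Key observation: the deadlocked T_f becomes finishable only because T_d released (1, 1); it completes at step 4 below.
Minimality: the empty abort set fails — the state is deadlocked as it stands.
The survivors complete as T_a, T_h, T_c, T_f. Walking it through (starting from the post-abort pool):
  pool = (3, 3)
  T_a needs (1, 2) <= (3, 3) -> finishes; pool += (2, 2) = (5, 5)
  T_h needs (4, 0) <= (5, 5) -> finishes; pool += (3, 2) = (8, 7)
  T_c needs (7, 6) <= (8, 7) -> finishes; pool += (1, 3) = (9, 10)
  T_f needs (9, 2) <= (9, 10) -> finishes; pool += (1, 0) = (10, 10)


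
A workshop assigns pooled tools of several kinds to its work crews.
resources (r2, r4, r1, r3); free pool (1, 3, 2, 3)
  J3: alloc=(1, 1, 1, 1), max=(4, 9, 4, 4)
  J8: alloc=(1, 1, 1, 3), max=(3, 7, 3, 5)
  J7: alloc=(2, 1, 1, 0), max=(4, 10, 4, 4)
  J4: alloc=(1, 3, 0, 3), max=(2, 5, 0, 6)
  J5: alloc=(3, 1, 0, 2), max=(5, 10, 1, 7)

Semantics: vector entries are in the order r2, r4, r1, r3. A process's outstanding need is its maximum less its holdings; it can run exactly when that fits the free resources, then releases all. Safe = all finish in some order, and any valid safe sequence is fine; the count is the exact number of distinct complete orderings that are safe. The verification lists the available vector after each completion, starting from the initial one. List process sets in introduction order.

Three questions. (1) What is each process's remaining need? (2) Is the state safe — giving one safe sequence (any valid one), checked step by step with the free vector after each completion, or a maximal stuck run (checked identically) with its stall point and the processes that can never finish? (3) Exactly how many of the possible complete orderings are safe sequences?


(1) Outstanding need per process (order r2, r4, r1, r3):
  J3: (3, 8, 3, 3)
  J8: (2, 6, 2, 2)
  J7: (2, 9, 3, 4)
  J4: (1, 2, 0, 3)
  J5: (2, 9, 1, 5)
(2) UNSAFE.
Key observation: no order helps: past J4, J8, the free pool tops out at (3, 7, 3, 9), below what each blocked process needs in r4.
The run J4, J8 cannot be extended any further. Walking it through:
  pool = (1, 3, 2, 3)
  run J4 (needs (1, 2, 0, 3), free (1, 3, 2, 3)); after release of (1, 3, 0, 3) the pool is (2, 6, 2, 6)
  run J8 (needs (2, 6, 2, 2), free (2, 6, 2, 6)); after release of (1, 1, 1, 3) the pool is (3, 7, 3, 9)
  blocked: J3 wants (3, 8, 3, 3), pool (3, 7, 3, 9) — not enough r4
  blocked: J7 wants (2, 9, 3, 4), pool (3, 7, 3, 9) — not enough r4
  blocked: J5 wants (2, 9, 1, 5), pool (3, 7, 3, 9) — not enough r4
Never able to finish: J3, J7 and J5.
(3) Precisely 0 of the possible complete orderings are safe sequences.


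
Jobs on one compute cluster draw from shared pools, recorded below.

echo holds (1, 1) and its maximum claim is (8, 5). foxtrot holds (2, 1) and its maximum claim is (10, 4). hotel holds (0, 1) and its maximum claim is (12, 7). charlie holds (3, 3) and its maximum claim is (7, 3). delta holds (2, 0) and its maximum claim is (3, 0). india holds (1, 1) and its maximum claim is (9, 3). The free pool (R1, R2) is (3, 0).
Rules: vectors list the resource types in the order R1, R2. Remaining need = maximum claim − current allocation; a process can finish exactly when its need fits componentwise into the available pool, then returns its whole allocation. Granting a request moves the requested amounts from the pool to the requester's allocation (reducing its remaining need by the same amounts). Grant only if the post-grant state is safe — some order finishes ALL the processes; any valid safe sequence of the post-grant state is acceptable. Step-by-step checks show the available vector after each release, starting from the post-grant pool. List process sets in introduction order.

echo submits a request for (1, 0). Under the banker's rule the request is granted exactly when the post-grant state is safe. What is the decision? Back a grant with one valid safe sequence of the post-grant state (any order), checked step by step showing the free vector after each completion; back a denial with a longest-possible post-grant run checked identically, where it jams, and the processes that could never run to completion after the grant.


DENY — the pretend-granted state is unsafe.
Key observation: after delta, charlie the pool peaks at (7, 3), and each blocked process is short somewhere: echo on R2; foxtrot on R1; hotel on R1, R2; india on R1.
Pretend the grant happened; the run delta, charlie goes as far as possible. Step-by-step check:
  pool = (2, 0)
  delta needs (1, 0) <= (2, 0) -> finishes; pool += (2, 0) = (4, 0)
  charlie needs (4, 0) <= (4, 0) -> finishes; pool += (3, 3) = (7, 3)
  echo still needs (6, 4) but only (7, 3) is free — short on R2
  foxtrot still needs (8, 3) but only (7, 3) is free — short on R1
  hotel still needs (12, 6) but only (7, 3) is free — short on R1 and R2
  india still needs (8, 2) but only (7, 3) is free — short on R1
Post-grant, the permanently blocked set is echo, foxtrot, hotel and india.


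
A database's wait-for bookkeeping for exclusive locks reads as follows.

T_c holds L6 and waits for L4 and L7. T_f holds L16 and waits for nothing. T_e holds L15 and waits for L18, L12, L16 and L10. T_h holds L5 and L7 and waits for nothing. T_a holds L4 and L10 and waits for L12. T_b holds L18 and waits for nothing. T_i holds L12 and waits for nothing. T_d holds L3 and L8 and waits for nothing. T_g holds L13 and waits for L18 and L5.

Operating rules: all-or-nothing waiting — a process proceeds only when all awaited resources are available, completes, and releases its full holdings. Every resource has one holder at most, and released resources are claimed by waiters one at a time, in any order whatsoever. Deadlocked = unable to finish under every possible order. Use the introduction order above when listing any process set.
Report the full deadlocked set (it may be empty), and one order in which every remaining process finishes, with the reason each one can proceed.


No process is deadlocked.
Key observation: no waiting chain loops back on itself — every chain ends at a process that waits on nothing, so everyone eventually runs.
A valid finishing order for the others: T_h, T_i, T_b, T_f, T_a, T_e, T_c, T_g, T_d.
Step-by-step check:
  T_h: no waits; runs immediately, freeing L5 and L7
  T_i: no waits; runs immediately, freeing L12
  T_b: no waits; runs immediately, freeing L18
  T_f: no waits; runs immediately, freeing L16
  T_a: everything it awaited (L12) is free; runs, freeing L4 and L10
  T_e: everything it awaited (L18, L12, L16 and L10) is free; runs, freeing L15
  T_c: everything it awaited (L4 and L7) is free; runs, freeing L6
  T_g: everything it awaited (L18 and L5) is free; runs, freeing L13
  T_d: no waits; runs immediately, freeing L3 and L8


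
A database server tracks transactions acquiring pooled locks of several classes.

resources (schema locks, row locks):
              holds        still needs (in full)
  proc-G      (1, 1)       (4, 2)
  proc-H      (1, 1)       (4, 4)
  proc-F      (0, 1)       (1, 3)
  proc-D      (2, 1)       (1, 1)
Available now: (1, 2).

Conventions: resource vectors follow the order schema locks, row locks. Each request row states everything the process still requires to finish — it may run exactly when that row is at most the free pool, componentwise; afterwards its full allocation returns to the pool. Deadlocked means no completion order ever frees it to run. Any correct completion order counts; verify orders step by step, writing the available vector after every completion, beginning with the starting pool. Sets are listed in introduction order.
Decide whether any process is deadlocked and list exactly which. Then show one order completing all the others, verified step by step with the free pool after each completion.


The deadlocked set is proc-G and proc-H.
Key observation: the pool after proc-D, proc-F is (3, 4); every surviving request exceeds it in schema locks, so progress ends there.
The rest can finish in the order proc-D, proc-F. Walking it through:
  pool = (1, 2)
  proc-D: need (1, 1) fits (1, 2); releases (2, 1), pool now (3, 3)
  proc-F: need (1, 3) fits (3, 3); releases (0, 1), pool now (3, 4)
None of the blocked processes ever fits:
  proc-G still needs (4, 2) but only (3, 4) is free — short on schema locks
  proc-H still needs (4, 4) but only (3, 4) is free — short on schema locks


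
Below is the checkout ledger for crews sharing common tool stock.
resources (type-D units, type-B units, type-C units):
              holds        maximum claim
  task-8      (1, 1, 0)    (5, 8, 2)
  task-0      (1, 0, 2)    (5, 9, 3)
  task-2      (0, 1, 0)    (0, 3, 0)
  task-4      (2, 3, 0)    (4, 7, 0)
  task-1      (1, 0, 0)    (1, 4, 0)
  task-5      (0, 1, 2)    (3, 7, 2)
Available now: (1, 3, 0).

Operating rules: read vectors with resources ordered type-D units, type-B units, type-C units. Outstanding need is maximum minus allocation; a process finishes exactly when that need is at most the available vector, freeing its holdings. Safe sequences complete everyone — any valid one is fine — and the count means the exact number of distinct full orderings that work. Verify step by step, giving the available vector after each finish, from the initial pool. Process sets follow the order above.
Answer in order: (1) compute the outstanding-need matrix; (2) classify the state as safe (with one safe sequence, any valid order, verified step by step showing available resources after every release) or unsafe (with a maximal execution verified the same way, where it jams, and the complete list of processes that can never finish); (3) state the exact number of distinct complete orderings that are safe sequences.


(1) Outstanding need per process (order type-D units, type-B units, type-C units):
  task-8: (4, 7, 2)
  task-0: (4, 9, 1)
  task-2: (0, 2, 0)
  task-4: (2, 4, 0)
  task-1: (0, 4, 0)
  task-5: (3, 6, 0)
(2) SAFE — a valid safe sequence is task-2, task-1, task-4, task-5, task-8, task-0.
Key observation: task-1 marks the first exact bind of the order: its need (0, 4, 0) fits the free (1, 4, 0) with zero slack on a requested resource.
Check, step by step:
  pool = (1, 3, 0)
  task-2: need (0, 2, 0) fits (1, 3, 0); releases (0, 1, 0), pool now (1, 4, 0)
  task-1: need (0, 4, 0) fits (1, 4, 0); releases (1, 0, 0), pool now (2, 4, 0)
  task-4: need (2, 4, 0) fits (2, 4, 0); releases (2, 3, 0), pool now (4, 7, 0)
  task-5: need (3, 6, 0) fits (4, 7, 0); releases (0, 1, 2), pool now (4, 8, 2)
  task-8: need (4, 7, 2) fits (4, 8, 2); releases (1, 1, 0), pool now (5, 9, 2)
  task-0: need (4, 9, 1) fits (5, 9, 2); releases (1, 0, 2), pool now (6, 9, 4)
(3) The exact count: 1 of the possible complete orderings is a safe sequence.
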